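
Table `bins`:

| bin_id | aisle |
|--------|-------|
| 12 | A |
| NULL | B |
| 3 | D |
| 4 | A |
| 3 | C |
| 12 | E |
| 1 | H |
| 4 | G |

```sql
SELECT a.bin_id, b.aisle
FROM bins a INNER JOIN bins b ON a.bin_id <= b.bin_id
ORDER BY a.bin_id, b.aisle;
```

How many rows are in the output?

INNER JOIN keeps only pairs where the ON condition holds.
Matching on a.bin_id <= b.bin_id. A NULL in a compared column never satisfies the condition.
- a row (bin_id=12): matches 2 b row(s) → 2 output row(s).
- a row (bin_id=NULL): no match → dropped.
- a row (bin_id=3): matches 6 b row(s) → 6 output row(s).
- a row (bin_id=4): matches 4 b row(s) → 4 output row(s).
- a row (bin_id=3): matches 6 b row(s) → 6 output row(s).
- a row (bin_id=12): matches 2 b row(s) → 2 output row(s).
- a row (bin_id=1): matches 7 b row(s) → 7 output row(s).
- a row (bin_id=4): matches 4 b row(s) → 4 output row(s).
Total: 31 rows.

31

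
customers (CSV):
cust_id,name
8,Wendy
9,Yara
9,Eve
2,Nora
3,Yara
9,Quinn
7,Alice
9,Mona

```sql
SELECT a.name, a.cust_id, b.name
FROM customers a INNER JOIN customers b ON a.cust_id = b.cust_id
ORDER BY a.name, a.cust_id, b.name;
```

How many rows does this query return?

20

INNER JOIN keeps only pairs where the ON condition holds.
Matching on a.cust_id = b.cust_id.
- a (cust_id=8) pairs with 1 row(s) of b.
- a (cust_id=9) pairs with 4 row(s) of b.
- a (cust_id=9) pairs with 4 row(s) of b.
- a (cust_id=2) pairs with 1 row(s) of b.
- a (cust_id=3) pairs with 1 row(s) of b.
- a (cust_id=9) pairs with 4 row(s) of b.
- a (cust_id=7) pairs with 1 row(s) of b.
- a (cust_id=9) pairs with 4 row(s) of b.
Total: 20 rows.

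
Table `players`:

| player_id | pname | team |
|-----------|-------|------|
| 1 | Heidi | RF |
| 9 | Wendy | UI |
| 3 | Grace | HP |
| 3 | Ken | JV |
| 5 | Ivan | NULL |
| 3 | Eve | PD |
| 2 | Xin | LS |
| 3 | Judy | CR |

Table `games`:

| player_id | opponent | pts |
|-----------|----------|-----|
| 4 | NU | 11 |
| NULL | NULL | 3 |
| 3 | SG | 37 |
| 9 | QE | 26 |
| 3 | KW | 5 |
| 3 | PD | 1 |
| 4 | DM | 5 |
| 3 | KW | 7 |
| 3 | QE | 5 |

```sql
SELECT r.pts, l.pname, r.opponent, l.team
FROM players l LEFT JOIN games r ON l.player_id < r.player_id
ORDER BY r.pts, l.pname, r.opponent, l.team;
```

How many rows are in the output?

30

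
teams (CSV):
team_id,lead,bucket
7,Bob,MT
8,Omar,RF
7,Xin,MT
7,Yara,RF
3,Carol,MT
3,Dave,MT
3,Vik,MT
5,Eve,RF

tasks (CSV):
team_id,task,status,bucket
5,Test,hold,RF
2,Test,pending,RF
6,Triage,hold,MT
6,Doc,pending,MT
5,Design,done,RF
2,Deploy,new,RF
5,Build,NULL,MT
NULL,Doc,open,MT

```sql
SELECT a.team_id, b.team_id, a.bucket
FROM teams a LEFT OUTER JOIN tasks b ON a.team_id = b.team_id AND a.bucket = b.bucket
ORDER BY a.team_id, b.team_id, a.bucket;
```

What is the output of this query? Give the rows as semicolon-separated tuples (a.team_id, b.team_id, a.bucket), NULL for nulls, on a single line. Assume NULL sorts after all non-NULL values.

LEFT JOIN keeps every row from `teams`; unmatched rows get NULL for `tasks`'s columns.
Matching on a.team_id = b.team_id AND a.bucket = b.bucket. A NULL in a compared column never satisfies the condition.
- team_id=7, bucket=MT: no b row matches, row kept with b columns NULL.
- team_id=8, bucket=RF: no b row matches, row kept with b columns NULL.
- team_id=7, bucket=MT: no b row matches, row kept with b columns NULL.
- team_id=7, bucket=RF: no b row matches, row kept with b columns NULL.
- team_id=3, bucket=MT: no b row matches, row kept with b columns NULL.
- team_id=3, bucket=MT: no b row matches, row kept with b columns NULL.
- team_id=3, bucket=MT: no b row matches, row kept with b columns NULL.
- team_id=5, bucket=RF: 2 matching b row(s), so 2 row(s) emitted.
After projecting and ordering:
a.team_id | b.team_id | a.bucket
3 | NULL | MT
3 | NULL | MT
3 | NULL | MT
5 | 5 | RF
5 | 5 | RF
7 | NULL | MT
7 | NULL | MT
7 | NULL | RF
8 | NULL | RF

(3, NULL, MT); (3, NULL, MT); (3, NULL, MT); (5, 5, RF); (5, 5, RF); (7, NULL, MT); (7, NULL, MT); (7, NULL, RF); (8, NULL, RF)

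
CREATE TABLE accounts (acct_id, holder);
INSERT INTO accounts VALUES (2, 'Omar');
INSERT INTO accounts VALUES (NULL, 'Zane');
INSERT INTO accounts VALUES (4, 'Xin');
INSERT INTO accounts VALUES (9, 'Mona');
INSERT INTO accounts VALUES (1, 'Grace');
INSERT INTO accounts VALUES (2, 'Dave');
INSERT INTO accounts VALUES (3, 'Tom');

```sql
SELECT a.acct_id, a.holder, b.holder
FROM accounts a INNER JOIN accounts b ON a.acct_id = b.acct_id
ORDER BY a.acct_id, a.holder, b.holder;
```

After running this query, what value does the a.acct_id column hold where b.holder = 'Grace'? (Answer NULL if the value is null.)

1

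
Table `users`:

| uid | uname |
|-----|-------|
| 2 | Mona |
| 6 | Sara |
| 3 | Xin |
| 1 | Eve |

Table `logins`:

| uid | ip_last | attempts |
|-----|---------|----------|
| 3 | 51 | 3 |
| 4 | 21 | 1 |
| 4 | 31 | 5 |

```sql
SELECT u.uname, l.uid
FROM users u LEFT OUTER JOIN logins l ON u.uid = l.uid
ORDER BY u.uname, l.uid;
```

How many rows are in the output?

4

LEFT JOIN keeps every row from `users`; unmatched rows get NULL for `logins`'s columns.
Matching on u.uid = l.uid.
Matched pairs: 1; unmatched u rows kept: 3.
Total: 1 matched + 3 padded = 4 rows.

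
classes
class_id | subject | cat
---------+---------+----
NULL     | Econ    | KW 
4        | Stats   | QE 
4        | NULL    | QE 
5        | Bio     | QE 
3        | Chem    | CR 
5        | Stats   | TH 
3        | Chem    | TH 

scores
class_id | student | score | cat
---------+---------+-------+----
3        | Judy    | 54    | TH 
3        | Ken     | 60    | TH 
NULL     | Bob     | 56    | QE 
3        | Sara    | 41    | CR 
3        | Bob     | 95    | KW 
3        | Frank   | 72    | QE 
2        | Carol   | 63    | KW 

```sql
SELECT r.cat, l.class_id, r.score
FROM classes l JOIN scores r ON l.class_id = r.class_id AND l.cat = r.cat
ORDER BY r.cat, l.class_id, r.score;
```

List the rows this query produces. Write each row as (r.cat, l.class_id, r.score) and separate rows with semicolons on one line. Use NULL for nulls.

(CR, 3, 41); (TH, 3, 54); (TH, 3, 60)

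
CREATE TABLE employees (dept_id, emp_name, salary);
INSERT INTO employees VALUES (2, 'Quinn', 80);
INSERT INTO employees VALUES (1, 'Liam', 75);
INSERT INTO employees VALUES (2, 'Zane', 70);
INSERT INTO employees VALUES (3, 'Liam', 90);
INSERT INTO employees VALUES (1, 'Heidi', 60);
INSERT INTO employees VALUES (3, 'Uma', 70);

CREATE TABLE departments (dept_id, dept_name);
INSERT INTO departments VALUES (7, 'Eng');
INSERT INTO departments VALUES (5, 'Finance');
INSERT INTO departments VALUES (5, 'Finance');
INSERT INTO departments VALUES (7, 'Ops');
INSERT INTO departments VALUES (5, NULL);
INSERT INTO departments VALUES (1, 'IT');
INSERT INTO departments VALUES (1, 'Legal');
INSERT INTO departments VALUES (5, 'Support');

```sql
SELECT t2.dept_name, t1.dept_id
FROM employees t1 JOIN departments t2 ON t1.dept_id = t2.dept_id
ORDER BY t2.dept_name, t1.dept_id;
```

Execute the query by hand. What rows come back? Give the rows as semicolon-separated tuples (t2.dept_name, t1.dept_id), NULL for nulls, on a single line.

(IT, 1); (IT, 1); (Legal, 1); (Legal, 1)

INNER JOIN keeps only pairs where the ON condition holds.
Matching on t1.dept_id = t2.dept_id.
- t1[0] dept_id=2 → no match; dropped.
- t1[1] dept_id=1 → 2 match(es) in t2 → 2 row(s).
- t1[2] dept_id=2 → no match; dropped.
- t1[3] dept_id=3 → no match; dropped.
- t1[4] dept_id=1 → 2 match(es) in t2 → 2 row(s).
- t1[5] dept_id=3 → no match; dropped.
After projecting and ordering:
t2.dept_name | t1.dept_id
IT | 1
IT | 1
Legal | 1
Legal | 1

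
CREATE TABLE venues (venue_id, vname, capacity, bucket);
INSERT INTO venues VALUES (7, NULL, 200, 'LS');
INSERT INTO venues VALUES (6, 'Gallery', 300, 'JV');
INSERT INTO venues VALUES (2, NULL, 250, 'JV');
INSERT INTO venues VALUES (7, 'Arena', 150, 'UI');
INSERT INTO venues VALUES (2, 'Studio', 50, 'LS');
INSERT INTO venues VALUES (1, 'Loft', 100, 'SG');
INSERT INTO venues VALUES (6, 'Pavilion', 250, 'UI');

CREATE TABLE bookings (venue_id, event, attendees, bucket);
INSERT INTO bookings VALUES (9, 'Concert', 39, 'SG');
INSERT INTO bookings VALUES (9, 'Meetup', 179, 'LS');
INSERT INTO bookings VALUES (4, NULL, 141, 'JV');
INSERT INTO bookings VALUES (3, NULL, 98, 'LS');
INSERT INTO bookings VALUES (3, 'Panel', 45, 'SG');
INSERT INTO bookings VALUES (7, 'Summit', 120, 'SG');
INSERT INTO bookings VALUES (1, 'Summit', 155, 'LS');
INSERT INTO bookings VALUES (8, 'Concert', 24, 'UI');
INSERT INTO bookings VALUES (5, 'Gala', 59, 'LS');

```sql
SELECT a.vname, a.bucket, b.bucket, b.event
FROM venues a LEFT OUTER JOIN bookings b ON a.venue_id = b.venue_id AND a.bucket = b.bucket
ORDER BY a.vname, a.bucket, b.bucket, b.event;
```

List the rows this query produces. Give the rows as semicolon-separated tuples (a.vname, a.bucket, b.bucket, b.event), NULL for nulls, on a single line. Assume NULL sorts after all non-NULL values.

(Arena, UI, NULL, NULL); (Gallery, JV, NULL, NULL); (Loft, SG, NULL, NULL); (Pavilion, UI, NULL, NULL); (Studio, LS, NULL, NULL); (NULL, JV, NULL, NULL); (NULL, LS, NULL, NULL)

LEFT JOIN keeps every row from `venues`; unmatched rows get NULL for `bookings`'s columns.
Matching on a.venue_id = b.venue_id AND a.bucket = b.bucket.
- a[0] venue_id=7, bucket=LS → no match; kept with NULLs on the b side.
- a[1] venue_id=6, bucket=JV → no match; kept with NULLs on the b side.
- a[2] venue_id=2, bucket=JV → no match; kept with NULLs on the b side.
- a[3] venue_id=7, bucket=UI → no match; kept with NULLs on the b side.
- a[4] venue_id=2, bucket=LS → no match; kept with NULLs on the b side.
- a[5] venue_id=1, bucket=SG → no match; kept with NULLs on the b side.
- a[6] venue_id=6, bucket=UI → no match; kept with NULLs on the b side.
After projecting and ordering:
a.vname | a.bucket | b.bucket | b.event
Arena | UI | NULL | NULL
Gallery | JV | NULL | NULL
Loft | SG | NULL | NULL
Pavilion | UI | NULL | NULL
Studio | LS | NULL | NULL
NULL | JV | NULL | NULL
NULL | LS | NULL | NULL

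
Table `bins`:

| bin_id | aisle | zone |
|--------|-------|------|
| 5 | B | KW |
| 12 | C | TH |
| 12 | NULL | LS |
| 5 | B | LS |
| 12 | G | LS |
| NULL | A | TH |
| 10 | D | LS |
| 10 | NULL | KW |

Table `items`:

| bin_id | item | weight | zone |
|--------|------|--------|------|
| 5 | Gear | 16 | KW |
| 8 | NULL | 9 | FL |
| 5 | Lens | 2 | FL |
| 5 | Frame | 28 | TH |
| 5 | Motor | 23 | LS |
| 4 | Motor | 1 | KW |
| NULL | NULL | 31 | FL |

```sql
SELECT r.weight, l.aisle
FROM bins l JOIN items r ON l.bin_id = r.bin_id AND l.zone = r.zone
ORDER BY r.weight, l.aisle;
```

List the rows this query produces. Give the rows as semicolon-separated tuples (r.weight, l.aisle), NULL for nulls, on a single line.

(16, B); (23, B)

INNER JOIN keeps only pairs where the ON condition holds.
Matching on l.bin_id = r.bin_id AND l.zone = r.zone. A NULL in a compared column never satisfies the condition.
Matched pairs: 2.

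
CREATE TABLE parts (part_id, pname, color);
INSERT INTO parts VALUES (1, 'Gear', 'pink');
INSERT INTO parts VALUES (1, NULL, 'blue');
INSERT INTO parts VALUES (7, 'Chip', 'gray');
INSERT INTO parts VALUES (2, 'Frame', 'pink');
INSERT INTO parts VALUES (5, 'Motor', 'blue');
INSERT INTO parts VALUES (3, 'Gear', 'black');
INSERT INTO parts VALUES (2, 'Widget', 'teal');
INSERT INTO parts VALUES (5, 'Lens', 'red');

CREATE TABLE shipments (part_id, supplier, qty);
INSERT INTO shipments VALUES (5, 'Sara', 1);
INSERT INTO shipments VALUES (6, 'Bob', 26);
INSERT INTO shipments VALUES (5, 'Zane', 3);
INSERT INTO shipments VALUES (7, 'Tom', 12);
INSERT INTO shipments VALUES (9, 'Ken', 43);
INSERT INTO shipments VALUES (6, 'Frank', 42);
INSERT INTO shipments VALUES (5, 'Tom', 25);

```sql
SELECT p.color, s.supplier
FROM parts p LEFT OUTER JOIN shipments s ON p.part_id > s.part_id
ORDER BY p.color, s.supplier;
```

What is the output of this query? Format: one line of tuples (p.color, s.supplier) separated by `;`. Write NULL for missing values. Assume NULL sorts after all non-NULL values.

LEFT JOIN keeps every row from `parts`; unmatched rows get NULL for `shipments`'s columns.
Matching on p.part_id > s.part_id.
Matched pairs: 5; unmatched p rows kept: 7.

(black, NULL); (blue, NULL); (blue, NULL); (gray, Bob); (gray, Frank); (gray, Sara); (gray, Tom); (gray, Zane); (pink, NULL); (pink, NULL); (red, NULL); (teal, NULL)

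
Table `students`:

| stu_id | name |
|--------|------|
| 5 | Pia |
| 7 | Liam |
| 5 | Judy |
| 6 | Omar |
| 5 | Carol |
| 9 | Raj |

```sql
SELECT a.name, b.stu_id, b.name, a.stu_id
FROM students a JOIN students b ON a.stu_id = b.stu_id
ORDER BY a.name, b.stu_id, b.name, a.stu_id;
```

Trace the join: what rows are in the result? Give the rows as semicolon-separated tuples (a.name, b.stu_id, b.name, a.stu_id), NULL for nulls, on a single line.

(Carol, 5, Carol, 5); (Carol, 5, Judy, 5); (Carol, 5, Pia, 5); (Judy, 5, Carol, 5); (Judy, 5, Judy, 5); (Judy, 5, Pia, 5); (Liam, 7, Liam, 7); (Omar, 6, Omar, 6); (Pia, 5, Carol, 5); (Pia, 5, Judy, 5); (Pia, 5, Pia, 5); (Raj, 9, Raj, 9)

INNER JOIN keeps only pairs where the ON condition holds.
Matching on a.stu_id = b.stu_id.
- stu_id=5: 3 matching b row(s), so 3 row(s) emitted.
- stu_id=7: 1 matching b row(s), so 1 row(s) emitted.
- stu_id=5: 3 matching b row(s), so 3 row(s) emitted.
- stu_id=6: 1 matching b row(s), so 1 row(s) emitted.
- stu_id=5: 3 matching b row(s), so 3 row(s) emitted.
- stu_id=9: 1 matching b row(s), so 1 row(s) emitted.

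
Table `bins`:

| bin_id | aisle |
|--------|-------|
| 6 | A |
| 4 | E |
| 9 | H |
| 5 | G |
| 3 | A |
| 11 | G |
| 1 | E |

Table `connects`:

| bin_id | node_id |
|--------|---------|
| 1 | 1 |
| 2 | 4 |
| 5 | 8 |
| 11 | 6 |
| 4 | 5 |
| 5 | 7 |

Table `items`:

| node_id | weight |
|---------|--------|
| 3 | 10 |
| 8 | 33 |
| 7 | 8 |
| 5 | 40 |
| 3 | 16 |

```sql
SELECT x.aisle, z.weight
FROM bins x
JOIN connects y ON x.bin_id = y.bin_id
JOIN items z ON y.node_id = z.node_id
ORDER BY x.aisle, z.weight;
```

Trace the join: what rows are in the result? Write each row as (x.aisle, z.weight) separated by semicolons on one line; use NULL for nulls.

(E, 40); (G, 8); (G, 33)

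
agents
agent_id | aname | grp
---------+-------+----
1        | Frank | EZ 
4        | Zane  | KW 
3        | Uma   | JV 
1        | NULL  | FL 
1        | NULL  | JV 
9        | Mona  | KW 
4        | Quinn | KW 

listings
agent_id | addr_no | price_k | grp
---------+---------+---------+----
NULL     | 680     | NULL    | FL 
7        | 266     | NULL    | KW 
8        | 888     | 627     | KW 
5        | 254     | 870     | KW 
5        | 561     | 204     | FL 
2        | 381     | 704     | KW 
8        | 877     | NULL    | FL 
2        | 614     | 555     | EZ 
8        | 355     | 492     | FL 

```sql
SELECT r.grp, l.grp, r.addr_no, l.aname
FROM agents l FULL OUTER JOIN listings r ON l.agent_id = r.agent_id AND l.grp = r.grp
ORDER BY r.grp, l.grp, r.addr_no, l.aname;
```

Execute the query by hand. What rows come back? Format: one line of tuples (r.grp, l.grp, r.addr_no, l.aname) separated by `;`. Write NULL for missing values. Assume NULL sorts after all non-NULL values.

FULL OUTER JOIN keeps every row from both sides; unmatched rows get NULL for the other side's columns.
Matching on l.agent_id = r.agent_id AND l.grp = r.grp. A NULL in a compared column never satisfies the condition.
- l (agent_id=1, grp=EZ) has no partner → padded with NULL.
- l (agent_id=4, grp=KW) has no partner → padded with NULL.
- l (agent_id=3, grp=JV) has no partner → padded with NULL.
- l (agent_id=1, grp=FL) has no partner → padded with NULL.
- l (agent_id=1, grp=JV) has no partner → padded with NULL.
- l (agent_id=9, grp=KW) has no partner → padded with NULL.
- l (agent_id=4, grp=KW) has no partner → padded with NULL.
- plus 9 unmatched r row(s), each kept with NULL l columns.

(EZ, NULL, 614, NULL); (FL, NULL, 355, NULL); (FL, NULL, 561, NULL); (FL, NULL, 680, NULL); (FL, NULL, 877, NULL); (KW, NULL, 254, NULL); (KW, NULL, 266, NULL); (KW, NULL, 381, NULL); (KW, NULL, 888, NULL); (NULL, EZ, NULL, Frank); (NULL, FL, NULL, NULL); (NULL, JV, NULL, Uma); (NULL, JV, NULL, NULL); (NULL, KW, NULL, Mona); (NULL, KW, NULL, Quinn); (NULL, KW, NULL, Zane)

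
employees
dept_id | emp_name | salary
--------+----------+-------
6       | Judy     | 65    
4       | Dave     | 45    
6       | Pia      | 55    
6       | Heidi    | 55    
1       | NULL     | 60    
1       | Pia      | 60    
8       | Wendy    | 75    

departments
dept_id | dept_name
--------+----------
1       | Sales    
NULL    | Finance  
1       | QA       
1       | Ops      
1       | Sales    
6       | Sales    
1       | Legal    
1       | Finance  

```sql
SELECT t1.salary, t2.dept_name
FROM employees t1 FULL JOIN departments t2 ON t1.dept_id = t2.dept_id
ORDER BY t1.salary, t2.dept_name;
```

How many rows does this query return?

18

FULL OUTER JOIN keeps every row from both sides; unmatched rows get NULL for the other side's columns.
Matching on t1.dept_id = t2.dept_id. A NULL in a compared column never satisfies the condition.
- dept_id=6: 1 matching t2 row(s), so 1 row(s) emitted.
- dept_id=4: no t2 row matches, row kept with t2 columns NULL.
- dept_id=6: 1 matching t2 row(s), so 1 row(s) emitted.
- dept_id=6: 1 matching t2 row(s), so 1 row(s) emitted.
- dept_id=1: 6 matching t2 row(s), so 6 row(s) emitted.
- dept_id=1: 6 matching t2 row(s), so 6 row(s) emitted.
- dept_id=8: no t2 row matches, row kept with t2 columns NULL.
- plus 1 unmatched t2 row(s), each kept with NULL t1 columns.
Total: 15 matched + 3 padded = 18 rows.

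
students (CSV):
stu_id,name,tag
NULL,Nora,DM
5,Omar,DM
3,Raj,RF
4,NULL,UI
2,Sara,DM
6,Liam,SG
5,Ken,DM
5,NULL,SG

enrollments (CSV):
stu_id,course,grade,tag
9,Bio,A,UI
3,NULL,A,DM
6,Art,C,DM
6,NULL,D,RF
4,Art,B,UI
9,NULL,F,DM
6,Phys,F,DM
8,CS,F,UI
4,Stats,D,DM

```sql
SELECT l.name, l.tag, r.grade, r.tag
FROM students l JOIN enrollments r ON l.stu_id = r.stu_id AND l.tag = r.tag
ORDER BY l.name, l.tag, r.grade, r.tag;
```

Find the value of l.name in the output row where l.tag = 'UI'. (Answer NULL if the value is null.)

NULL

INNER JOIN keeps only pairs where the ON condition holds.
Matching on l.stu_id = r.stu_id AND l.tag = r.tag. A NULL in a compared column never satisfies the condition.
- l (stu_id=NULL, tag=DM) has no partner → excluded.
- l (stu_id=5, tag=DM) has no partner → excluded.
- l (stu_id=3, tag=RF) has no partner → excluded.
- l (stu_id=4, tag=UI) pairs with 1 row(s) of r.
- l (stu_id=2, tag=DM) has no partner → excluded.
- l (stu_id=6, tag=SG) has no partner → excluded.
- l (stu_id=5, tag=DM) has no partner → excluded.
- l (stu_id=5, tag=SG) has no partner → excluded.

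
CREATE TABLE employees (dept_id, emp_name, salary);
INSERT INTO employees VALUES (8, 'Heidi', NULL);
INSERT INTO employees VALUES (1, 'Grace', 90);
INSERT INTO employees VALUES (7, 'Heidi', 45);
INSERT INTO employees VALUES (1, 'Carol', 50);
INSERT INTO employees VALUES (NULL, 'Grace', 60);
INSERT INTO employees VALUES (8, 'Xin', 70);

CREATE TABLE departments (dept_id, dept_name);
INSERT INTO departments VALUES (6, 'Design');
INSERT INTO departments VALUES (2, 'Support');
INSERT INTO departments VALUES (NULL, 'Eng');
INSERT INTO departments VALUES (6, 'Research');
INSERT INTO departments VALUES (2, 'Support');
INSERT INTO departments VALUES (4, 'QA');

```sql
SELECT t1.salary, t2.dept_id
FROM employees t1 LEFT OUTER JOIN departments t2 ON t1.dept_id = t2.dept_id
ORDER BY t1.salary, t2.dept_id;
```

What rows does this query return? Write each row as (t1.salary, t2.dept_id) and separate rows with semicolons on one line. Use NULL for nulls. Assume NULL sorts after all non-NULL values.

LEFT JOIN keeps every row from `employees`; unmatched rows get NULL for `departments`'s columns.
Matching on t1.dept_id = t2.dept_id. A NULL in a compared column never satisfies the condition.
- t1 (dept_id=8) has no partner → padded with NULL.
- t1 (dept_id=1) has no partner → padded with NULL.
- t1 (dept_id=7) has no partner → padded with NULL.
- t1 (dept_id=1) has no partner → padded with NULL.
- t1 (dept_id=NULL) has no partner → padded with NULL.
- t1 (dept_id=8) has no partner → padded with NULL.
After projecting and ordering:
t1.salary | t2.dept_id
45 | NULL
50 | NULL
60 | NULL
70 | NULL
90 | NULL
NULL | NULL

(45, NULL); (50, NULL); (60, NULL); (70, NULL); (90, NULL); (NULL, NULL)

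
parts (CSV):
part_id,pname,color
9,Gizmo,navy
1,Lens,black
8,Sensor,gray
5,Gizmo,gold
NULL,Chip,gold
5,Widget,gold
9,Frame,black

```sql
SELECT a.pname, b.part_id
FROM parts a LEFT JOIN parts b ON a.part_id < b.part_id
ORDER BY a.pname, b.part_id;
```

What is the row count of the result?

16

LEFT JOIN keeps every row from `parts a`; unmatched rows get NULL for `parts b`'s columns.
Matching on a.part_id < b.part_id. A NULL in a compared column never satisfies the condition.
- a (part_id=9) has no partner → padded with NULL.
- a (part_id=1) pairs with 5 row(s) of b.
- a (part_id=8) pairs with 2 row(s) of b.
- a (part_id=5) pairs with 3 row(s) of b.
- a (part_id=NULL) has no partner → padded with NULL.
- a (part_id=5) pairs with 3 row(s) of b.
- a (part_id=9) has no partner → padded with NULL.
Total: 13 matched + 3 padded = 16 rows.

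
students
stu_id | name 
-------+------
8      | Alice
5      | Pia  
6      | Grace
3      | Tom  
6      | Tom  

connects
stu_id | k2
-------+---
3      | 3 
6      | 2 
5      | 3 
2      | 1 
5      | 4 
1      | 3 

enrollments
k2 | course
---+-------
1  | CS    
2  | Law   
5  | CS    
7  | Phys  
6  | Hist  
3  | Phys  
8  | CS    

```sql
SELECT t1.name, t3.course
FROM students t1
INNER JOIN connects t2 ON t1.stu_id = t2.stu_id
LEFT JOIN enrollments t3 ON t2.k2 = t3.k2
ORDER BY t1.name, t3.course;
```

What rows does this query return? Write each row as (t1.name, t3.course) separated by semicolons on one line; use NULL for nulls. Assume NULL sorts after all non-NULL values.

Joins associate left-to-right: students INNER JOIN connects on stu_id gives 5 intermediate row(s).
Then LEFT JOIN `enrollments t3` on k2: each of those 5 rows is kept; rows whose t2.k2 has no match in t3 get NULL for t3's columns.

(Grace, Law); (Pia, Phys); (Pia, NULL); (Tom, Law); (Tom, Phys)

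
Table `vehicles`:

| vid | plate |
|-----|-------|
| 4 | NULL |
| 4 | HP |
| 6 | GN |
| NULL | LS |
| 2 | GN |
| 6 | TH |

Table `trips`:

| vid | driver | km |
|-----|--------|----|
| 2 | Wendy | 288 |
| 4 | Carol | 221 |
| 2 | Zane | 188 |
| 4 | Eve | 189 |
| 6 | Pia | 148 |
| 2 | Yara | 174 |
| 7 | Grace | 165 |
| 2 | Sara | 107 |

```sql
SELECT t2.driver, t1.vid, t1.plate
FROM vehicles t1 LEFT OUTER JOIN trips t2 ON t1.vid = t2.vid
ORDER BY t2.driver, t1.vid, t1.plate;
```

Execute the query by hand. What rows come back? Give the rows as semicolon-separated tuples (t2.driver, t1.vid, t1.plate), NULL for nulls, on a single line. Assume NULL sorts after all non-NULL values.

LEFT JOIN keeps every row from `vehicles`; unmatched rows get NULL for `trips`'s columns.
Matching on t1.vid = t2.vid. A NULL in a compared column never satisfies the condition.
- t1 row (vid=4): matches 2 t2 row(s) → 2 output row(s).
- t1 row (vid=4): matches 2 t2 row(s) → 2 output row(s).
- t1 row (vid=6): matches 1 t2 row(s) → 1 output row(s).
- t1 row (vid=NULL): no match → kept, t2 columns NULL.
- t1 row (vid=2): matches 4 t2 row(s) → 4 output row(s).
- t1 row (vid=6): matches 1 t2 row(s) → 1 output row(s).

(Carol, 4, HP); (Carol, 4, NULL); (Eve, 4, HP); (Eve, 4, NULL); (Pia, 6, GN); (Pia, 6, TH); (Sara, 2, GN); (Wendy, 2, GN); (Yara, 2, GN); (Zane, 2, GN); (NULL, NULL, LS)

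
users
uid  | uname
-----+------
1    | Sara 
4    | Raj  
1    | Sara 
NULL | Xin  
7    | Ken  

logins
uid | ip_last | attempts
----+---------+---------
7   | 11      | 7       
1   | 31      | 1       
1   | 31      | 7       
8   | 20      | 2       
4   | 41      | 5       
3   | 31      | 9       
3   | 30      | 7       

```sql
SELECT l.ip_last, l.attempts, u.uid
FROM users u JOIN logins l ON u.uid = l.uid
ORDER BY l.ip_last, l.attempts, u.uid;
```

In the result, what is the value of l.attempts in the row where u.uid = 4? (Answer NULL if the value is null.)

INNER JOIN keeps only pairs where the ON condition holds.
Matching on u.uid = l.uid. A NULL in a compared column never satisfies the condition.
- u (uid=1) pairs with 2 row(s) of l.
- u (uid=4) pairs with 1 row(s) of l.
- u (uid=1) pairs with 2 row(s) of l.
- u (uid=NULL) has no partner → excluded.
- u (uid=7) pairs with 1 row(s) of l.

5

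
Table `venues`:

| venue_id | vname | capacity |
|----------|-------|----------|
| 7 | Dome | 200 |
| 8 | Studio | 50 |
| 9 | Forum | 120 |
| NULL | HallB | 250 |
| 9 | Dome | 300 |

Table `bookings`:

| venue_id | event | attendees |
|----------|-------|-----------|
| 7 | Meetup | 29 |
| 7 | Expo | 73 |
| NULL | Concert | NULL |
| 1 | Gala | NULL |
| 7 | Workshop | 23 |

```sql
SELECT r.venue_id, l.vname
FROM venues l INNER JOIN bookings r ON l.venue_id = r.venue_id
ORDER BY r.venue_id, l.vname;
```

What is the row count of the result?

INNER JOIN keeps only pairs where the ON condition holds.
Matching on l.venue_id = r.venue_id. A NULL in a compared column never satisfies the condition.
Matched pairs: 3.
Total: 3 rows.

3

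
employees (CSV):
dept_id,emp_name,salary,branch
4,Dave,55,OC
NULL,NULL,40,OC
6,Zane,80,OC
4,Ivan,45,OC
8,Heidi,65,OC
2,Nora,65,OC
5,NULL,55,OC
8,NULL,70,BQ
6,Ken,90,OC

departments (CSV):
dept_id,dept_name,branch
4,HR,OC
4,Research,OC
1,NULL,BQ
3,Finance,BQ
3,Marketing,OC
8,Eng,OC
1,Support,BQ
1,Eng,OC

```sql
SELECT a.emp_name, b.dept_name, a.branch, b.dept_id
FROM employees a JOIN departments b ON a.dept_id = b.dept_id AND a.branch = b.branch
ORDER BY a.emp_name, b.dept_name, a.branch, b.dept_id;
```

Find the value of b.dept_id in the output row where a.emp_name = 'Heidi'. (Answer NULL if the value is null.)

INNER JOIN keeps only pairs where the ON condition holds.
Matching on a.dept_id = b.dept_id AND a.branch = b.branch. A NULL in a compared column never satisfies the condition.
Matched pairs: 5.

8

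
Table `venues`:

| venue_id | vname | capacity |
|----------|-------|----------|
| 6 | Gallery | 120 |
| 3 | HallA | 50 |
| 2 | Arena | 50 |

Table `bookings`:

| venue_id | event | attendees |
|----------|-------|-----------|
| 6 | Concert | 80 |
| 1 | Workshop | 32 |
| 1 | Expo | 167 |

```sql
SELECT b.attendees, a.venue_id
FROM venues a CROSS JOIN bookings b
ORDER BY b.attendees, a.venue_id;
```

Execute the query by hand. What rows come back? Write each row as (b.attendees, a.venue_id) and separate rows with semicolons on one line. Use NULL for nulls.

CROSS JOIN pairs every row of `venues` with every row of `bookings`: 3 × 3 = 9 rows.
After projecting and ordering:
b.attendees | a.venue_id
32 | 2
32 | 3
32 | 6
80 | 2
80 | 3
80 | 6
167 | 2
167 | 3
167 | 6

(32, 2); (32, 3); (32, 6); (80, 2); (80, 3); (80, 6); (167, 2); (167, 3); (167, 6)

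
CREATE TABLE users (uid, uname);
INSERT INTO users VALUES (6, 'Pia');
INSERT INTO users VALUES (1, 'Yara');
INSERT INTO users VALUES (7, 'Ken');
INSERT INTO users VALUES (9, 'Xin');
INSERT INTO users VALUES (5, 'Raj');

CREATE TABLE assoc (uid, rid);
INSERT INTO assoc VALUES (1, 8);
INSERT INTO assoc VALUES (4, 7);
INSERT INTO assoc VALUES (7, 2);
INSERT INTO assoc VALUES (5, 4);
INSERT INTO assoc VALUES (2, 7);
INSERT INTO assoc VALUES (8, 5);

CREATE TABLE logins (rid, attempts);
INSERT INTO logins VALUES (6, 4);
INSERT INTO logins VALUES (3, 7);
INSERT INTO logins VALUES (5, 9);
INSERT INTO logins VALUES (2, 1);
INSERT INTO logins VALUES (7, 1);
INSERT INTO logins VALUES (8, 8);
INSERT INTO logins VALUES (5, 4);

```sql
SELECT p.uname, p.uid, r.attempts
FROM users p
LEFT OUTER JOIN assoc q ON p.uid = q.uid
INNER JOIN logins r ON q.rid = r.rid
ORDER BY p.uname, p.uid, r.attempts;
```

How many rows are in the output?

2

Step 1 — p LEFT JOIN q on uid → 5 row(s).
Then INNER JOIN `logins r` on rid: keep only rows whose q.rid appears in r.
Result: 2 row(s).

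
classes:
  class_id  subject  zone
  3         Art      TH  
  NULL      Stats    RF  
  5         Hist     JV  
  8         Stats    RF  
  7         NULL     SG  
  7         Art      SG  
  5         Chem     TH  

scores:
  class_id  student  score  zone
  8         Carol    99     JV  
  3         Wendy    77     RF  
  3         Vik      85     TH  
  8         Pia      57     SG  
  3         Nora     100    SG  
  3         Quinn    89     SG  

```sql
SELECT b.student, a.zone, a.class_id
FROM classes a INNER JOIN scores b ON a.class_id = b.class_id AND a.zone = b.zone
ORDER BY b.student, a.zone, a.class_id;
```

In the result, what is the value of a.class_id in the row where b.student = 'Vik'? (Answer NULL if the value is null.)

3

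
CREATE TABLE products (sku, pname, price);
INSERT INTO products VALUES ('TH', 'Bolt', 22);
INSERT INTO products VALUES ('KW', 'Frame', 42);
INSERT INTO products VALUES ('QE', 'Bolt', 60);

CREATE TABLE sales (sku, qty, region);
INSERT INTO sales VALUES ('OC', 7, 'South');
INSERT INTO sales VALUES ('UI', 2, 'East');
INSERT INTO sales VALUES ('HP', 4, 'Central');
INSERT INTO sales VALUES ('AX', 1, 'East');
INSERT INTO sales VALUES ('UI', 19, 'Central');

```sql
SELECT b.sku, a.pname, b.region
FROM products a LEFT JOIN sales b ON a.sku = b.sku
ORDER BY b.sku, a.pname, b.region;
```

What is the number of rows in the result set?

3

LEFT JOIN keeps every row from `products`; unmatched rows get NULL for `sales`'s columns.
Matching on a.sku = b.sku.
- a[0] sku=TH → no match; kept with NULLs on the b side.
- a[1] sku=KW → no match; kept with NULLs on the b side.
- a[2] sku=QE → no match; kept with NULLs on the b side.
Total: 0 matched + 3 padded = 3 rows.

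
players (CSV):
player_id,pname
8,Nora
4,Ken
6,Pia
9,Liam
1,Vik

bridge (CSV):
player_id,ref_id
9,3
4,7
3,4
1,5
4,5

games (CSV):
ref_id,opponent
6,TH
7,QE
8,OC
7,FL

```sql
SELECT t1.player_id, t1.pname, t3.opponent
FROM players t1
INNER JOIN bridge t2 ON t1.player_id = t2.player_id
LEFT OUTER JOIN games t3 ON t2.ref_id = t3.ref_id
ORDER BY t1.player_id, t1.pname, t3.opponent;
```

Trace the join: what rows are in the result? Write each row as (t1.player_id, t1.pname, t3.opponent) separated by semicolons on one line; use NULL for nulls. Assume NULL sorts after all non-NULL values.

Evaluate left to right. First `players t1 INNER JOIN bridge t2` on player_id: 4 row(s).
Then LEFT JOIN `games t3` on ref_id: each of those 4 rows is kept; rows whose t2.ref_id has no match in t3 get NULL for t3's columns.

(1, Vik, NULL); (4, Ken, FL); (4, Ken, QE); (4, Ken, NULL); (9, Liam, NULL)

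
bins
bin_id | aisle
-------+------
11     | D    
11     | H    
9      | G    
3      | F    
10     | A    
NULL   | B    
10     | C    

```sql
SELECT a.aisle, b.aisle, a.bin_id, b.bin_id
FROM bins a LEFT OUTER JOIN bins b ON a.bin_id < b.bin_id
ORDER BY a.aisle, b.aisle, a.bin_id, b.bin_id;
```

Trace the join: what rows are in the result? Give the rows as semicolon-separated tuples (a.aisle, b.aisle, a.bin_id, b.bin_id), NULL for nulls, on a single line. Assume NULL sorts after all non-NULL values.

(A, D, 10, 11); (A, H, 10, 11); (B, NULL, NULL, NULL); (C, D, 10, 11); (C, H, 10, 11); (D, NULL, 11, NULL); (F, A, 3, 10); (F, C, 3, 10); (F, D, 3, 11); (F, G, 3, 9); (F, H, 3, 11); (G, A, 9, 10); (G, C, 9, 10); (G, D, 9, 11); (G, H, 9, 11); (H, NULL, 11, NULL)

LEFT JOIN keeps every row from `bins a`; unmatched rows get NULL for `bins b`'s columns.
Matching on a.bin_id < b.bin_id. A NULL in a compared column never satisfies the condition.
Matched pairs: 13; unmatched a rows kept: 3.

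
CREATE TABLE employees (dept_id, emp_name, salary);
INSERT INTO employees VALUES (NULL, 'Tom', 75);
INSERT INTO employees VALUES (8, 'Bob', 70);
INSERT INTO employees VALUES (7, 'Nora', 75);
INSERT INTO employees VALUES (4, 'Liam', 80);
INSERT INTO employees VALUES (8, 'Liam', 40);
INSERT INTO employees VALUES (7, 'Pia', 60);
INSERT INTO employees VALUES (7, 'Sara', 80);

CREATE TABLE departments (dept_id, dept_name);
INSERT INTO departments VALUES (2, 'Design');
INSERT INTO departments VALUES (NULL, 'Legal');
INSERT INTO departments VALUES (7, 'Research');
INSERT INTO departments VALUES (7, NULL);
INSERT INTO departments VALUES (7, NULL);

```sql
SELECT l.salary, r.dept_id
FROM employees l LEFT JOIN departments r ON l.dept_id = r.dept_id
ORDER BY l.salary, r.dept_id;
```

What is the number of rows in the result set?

13

LEFT JOIN keeps every row from `employees`; unmatched rows get NULL for `departments`'s columns.
Matching on l.dept_id = r.dept_id. A NULL in a compared column never satisfies the condition.
Matched pairs: 9; unmatched l rows kept: 4.
Total: 9 matched + 4 padded = 13 rows.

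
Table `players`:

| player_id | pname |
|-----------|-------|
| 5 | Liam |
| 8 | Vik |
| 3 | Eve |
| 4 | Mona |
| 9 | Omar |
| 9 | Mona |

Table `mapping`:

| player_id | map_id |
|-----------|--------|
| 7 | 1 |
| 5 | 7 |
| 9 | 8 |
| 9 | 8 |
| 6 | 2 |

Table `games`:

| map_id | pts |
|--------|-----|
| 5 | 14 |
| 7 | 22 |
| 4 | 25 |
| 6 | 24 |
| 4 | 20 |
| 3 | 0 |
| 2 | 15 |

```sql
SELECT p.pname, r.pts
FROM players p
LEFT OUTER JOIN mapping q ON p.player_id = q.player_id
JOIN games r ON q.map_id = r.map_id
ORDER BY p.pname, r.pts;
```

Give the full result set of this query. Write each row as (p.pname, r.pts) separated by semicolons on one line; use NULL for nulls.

Joins associate left-to-right: players LEFT JOIN mapping on player_id gives 8 intermediate row(s).
Then INNER JOIN `games r` on map_id: keep only rows whose q.map_id appears in r.

(Liam, 22)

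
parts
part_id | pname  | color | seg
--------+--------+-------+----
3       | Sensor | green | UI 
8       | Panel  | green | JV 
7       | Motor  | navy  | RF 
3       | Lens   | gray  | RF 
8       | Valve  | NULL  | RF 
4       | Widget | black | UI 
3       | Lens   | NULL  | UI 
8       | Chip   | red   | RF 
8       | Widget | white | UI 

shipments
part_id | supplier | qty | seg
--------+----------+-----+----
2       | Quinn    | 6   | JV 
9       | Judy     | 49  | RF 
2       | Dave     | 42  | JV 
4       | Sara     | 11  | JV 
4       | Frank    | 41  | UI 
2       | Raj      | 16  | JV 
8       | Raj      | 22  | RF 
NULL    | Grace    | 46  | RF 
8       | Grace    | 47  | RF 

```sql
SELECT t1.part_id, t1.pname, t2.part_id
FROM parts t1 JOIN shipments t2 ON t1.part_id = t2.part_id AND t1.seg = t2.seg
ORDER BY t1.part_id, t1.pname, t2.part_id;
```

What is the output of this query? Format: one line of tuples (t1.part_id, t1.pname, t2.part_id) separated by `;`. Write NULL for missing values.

(4, Widget, 4); (8, Chip, 8); (8, Chip, 8); (8, Valve, 8); (8, Valve, 8)

INNER JOIN keeps only pairs where the ON condition holds.
Matching on t1.part_id = t2.part_id AND t1.seg = t2.seg. A NULL in a compared column never satisfies the condition.
- t1 row (part_id=3, seg=UI): no match → dropped.
- t1 row (part_id=8, seg=JV): no match → dropped.
- t1 row (part_id=7, seg=RF): no match → dropped.
- t1 row (part_id=3, seg=RF): no match → dropped.
- t1 row (part_id=8, seg=RF): matches 2 t2 row(s) → 2 output row(s).
- t1 row (part_id=4, seg=UI): matches 1 t2 row(s) → 1 output row(s).
- t1 row (part_id=3, seg=UI): no match → dropped.
- t1 row (part_id=8, seg=RF): matches 2 t2 row(s) → 2 output row(s).
- t1 row (part_id=8, seg=UI): no match → dropped.
After projecting and ordering:
t1.part_id | t1.pname | t2.part_id
4 | Widget | 4
8 | Chip | 8
8 | Chip | 8
8 | Valve | 8
8 | Valve | 8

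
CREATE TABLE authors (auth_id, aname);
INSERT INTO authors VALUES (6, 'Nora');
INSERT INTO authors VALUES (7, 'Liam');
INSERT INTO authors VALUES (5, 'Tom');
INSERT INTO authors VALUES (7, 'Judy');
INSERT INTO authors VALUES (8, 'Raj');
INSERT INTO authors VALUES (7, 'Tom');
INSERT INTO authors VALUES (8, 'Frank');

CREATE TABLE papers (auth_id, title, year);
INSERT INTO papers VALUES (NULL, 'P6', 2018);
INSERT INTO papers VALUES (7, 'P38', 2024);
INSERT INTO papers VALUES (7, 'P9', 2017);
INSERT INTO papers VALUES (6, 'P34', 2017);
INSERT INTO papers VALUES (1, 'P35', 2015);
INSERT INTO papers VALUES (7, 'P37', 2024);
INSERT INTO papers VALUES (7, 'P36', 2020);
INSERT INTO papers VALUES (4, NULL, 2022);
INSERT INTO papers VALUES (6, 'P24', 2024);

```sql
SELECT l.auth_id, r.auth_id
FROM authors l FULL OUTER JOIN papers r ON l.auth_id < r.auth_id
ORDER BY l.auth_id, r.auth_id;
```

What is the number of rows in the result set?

18

FULL OUTER JOIN keeps every row from both sides; unmatched rows get NULL for the other side's columns.
Matching on l.auth_id < r.auth_id. A NULL in a compared column never satisfies the condition.
- l row (auth_id=6): matches 4 r row(s) → 4 output row(s).
- l row (auth_id=7): no match → kept, r columns NULL.
- l row (auth_id=5): matches 6 r row(s) → 6 output row(s).
- l row (auth_id=7): no match → kept, r columns NULL.
- l row (auth_id=8): no match → kept, r columns NULL.
- l row (auth_id=7): no match → kept, r columns NULL.
- l row (auth_id=8): no match → kept, r columns NULL.
- 3 row(s) from r found no l partner → padded with NULL.
Total: 10 matched + 8 padded = 18 rows.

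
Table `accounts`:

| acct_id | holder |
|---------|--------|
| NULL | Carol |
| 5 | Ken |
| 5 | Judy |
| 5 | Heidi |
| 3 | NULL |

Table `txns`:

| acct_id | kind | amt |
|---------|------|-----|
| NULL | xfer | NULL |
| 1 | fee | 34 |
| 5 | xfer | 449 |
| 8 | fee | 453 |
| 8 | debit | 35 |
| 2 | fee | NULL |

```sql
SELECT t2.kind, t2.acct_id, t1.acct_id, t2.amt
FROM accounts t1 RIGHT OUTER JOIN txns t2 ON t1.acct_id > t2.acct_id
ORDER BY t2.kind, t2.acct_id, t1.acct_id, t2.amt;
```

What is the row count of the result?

12

RIGHT JOIN keeps every row from `txns`; unmatched rows get NULL for `accounts`'s columns.
Matching on t1.acct_id > t2.acct_id. A NULL in a compared column never satisfies the condition.
Matched pairs: 8; unmatched t2 rows kept: 4.
Total: 8 matched + 4 padded = 12 rows.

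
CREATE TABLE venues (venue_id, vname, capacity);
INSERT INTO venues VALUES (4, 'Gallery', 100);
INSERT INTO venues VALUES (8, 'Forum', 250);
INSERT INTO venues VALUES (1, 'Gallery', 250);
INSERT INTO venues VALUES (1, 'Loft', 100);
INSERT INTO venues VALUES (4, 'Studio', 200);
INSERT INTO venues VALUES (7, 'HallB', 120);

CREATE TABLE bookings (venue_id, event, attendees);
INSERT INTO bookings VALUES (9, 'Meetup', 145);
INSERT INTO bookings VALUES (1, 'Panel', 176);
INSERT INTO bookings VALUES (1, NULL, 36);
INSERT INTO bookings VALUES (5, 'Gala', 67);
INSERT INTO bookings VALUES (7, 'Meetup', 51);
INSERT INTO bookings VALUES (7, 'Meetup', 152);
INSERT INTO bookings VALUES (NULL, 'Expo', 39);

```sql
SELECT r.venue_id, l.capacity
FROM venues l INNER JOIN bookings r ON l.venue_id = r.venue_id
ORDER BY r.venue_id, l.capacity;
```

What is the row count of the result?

6

INNER JOIN keeps only pairs where the ON condition holds.
Matching on l.venue_id = r.venue_id. A NULL in a compared column never satisfies the condition.
Matched pairs: 6.
Total: 6 rows.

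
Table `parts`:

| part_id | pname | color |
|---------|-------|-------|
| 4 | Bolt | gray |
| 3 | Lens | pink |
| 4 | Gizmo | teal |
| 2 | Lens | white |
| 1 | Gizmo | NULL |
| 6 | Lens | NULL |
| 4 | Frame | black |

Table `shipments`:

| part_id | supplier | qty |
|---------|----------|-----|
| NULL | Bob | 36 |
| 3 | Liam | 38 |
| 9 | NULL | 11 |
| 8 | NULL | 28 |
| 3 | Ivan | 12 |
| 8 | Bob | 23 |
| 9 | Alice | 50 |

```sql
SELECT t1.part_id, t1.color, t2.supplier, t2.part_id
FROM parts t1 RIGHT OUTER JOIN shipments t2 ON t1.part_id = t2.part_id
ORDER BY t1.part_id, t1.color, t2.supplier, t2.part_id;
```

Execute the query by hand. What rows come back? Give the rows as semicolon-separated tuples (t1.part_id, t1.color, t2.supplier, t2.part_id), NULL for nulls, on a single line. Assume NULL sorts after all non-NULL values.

RIGHT JOIN keeps every row from `shipments`; unmatched rows get NULL for `parts`'s columns.
Matching on t1.part_id = t2.part_id. A NULL in a compared column never satisfies the condition.
Matched pairs: 2; unmatched t2 rows kept: 5.

(3, pink, Ivan, 3); (3, pink, Liam, 3); (NULL, NULL, Alice, 9); (NULL, NULL, Bob, 8); (NULL, NULL, Bob, NULL); (NULL, NULL, NULL, 8); (NULL, NULL, NULL, 9)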